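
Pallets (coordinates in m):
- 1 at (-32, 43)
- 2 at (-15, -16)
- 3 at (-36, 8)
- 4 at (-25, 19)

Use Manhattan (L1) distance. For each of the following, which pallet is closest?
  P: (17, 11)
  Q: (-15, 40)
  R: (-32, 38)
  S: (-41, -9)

P at (17, 11):
  1: |-49| + |32| = 49 + 32 = 81 m
  2: |-32| + |-27| = 32 + 27 = 59 m
  3: |-53| + |-3| = 53 + 3 = 56 m
  4: |-42| + |8| = 42 + 8 = 50 m
  → nearest: 4 (50 m)
Q at (-15, 40):
  1: |-17| + |3| = 17 + 3 = 20 m
  2: |0| + |-56| = 0 + 56 = 56 m
  3: |-21| + |-32| = 21 + 32 = 53 m
  4: |-10| + |-21| = 10 + 21 = 31 m
  → nearest: 1 (20 m)
R at (-32, 38):
  1: |0| + |5| = 0 + 5 = 5 m
  2: |17| + |-54| = 17 + 54 = 71 m
  3: |-4| + |-30| = 4 + 30 = 34 m
  4: |7| + |-19| = 7 + 19 = 26 m
  → nearest: 1 (5 m)
S at (-41, -9):
  1: |9| + |52| = 9 + 52 = 61 m
  2: |26| + |-7| = 26 + 7 = 33 m
  3: |5| + |17| = 5 + 17 = 22 m
  4: |16| + |28| = 16 + 28 = 44 m
  → nearest: 3 (22 m)

P→4; Q→1; R→1; S→3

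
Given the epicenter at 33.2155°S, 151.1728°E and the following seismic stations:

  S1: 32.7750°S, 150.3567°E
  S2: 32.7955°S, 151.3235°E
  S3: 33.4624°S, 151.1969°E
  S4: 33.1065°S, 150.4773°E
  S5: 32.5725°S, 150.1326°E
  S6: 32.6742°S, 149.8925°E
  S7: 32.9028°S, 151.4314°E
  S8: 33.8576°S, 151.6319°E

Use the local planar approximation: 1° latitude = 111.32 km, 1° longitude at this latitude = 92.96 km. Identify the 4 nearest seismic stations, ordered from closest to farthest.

Distances from 33.2155°S, 151.1728°E:
S1: √((0.4405·111.32)² + (-0.8161·92.96)²) = √(2404.574409 + 5755.446030) = 90.3328 km
S2: √((0.4200·111.32)² + (0.1507·92.96)²) = √(2185.973919 + 196.254098) = 48.8081 km
S3: √((-0.2469·111.32)² + (0.0241·92.96)²) = √(755.420168 + 5.019105) = 27.5761 km
S4: √((0.1090·111.32)² + (-0.6955·92.96)²) = √(147.231044 + 4180.098338) = 65.7824 km
S5: √((0.6430·111.32)² + (-1.0402·92.96)²) = √(5123.518883 + 9350.308262) = 120.3072 km
S6: √((0.5413·111.32)² + (-1.2803·92.96)²) = √(3630.968234 + 14164.972022) = 133.4014 km
S7: √((0.3127·111.32)² + (0.2586·92.96)²) = √(1211.719670 + 577.895445) = 42.3038 km
S8: √((-0.6421·111.32)² + (0.4591·92.96)²) = √(5109.186255 + 1821.406221) = 83.2502 km
Sorted: S3 (27.5761 km) < S7 (42.3038 km) < S2 (48.8081 km) < S4 (65.7824 km) < S8 (83.2502 km) < S1 (90.3328 km) < …

S3, S7, S2, S4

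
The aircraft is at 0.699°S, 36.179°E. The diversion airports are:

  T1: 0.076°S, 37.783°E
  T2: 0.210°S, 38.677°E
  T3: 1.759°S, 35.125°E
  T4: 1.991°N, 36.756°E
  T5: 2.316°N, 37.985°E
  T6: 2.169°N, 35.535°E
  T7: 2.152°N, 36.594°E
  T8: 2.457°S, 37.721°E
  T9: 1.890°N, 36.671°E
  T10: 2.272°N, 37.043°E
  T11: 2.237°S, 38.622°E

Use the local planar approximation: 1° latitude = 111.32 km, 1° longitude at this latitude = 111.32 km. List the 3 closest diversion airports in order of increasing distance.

Distances from 0.699°S, 36.179°E:
T1: √((0.623·111.32)² + (1.604·111.32)²) = √(4809.74984 + 31882.70224) = 191.553 km
T2: √((0.489·111.32)² + (2.498·111.32)²) = √(2963.22148 + 77327.01814) = 283.355 km
T3: √((-1.060·111.32)² + (-1.054·111.32)²) = √(13923.81120 + 13766.62927) = 166.404 km
T4: √((2.690·111.32)² + (0.577·111.32)²) = √(89670.78162 + 4125.70358) = 306.262 km
T5: √((3.015·111.32)² + (1.806·111.32)²) = √(112647.36265 + 40418.65777) = 391.237 km
T6: √((2.868·111.32)² + (-0.644·111.32)²) = √(101930.62551 + 5139.46757) = 327.216 km
T7: √((2.851·111.32)² + (0.415·111.32)²) = √(100725.82425 + 2134.23672) = 320.718 km
T8: √((-1.758·111.32)² + (1.542·111.32)²) = √(38298.70918 + 29465.59008) = 260.316 km
T9: √((2.589·111.32)² + (0.492·111.32)²) = √(83063.55153 + 2999.69156) = 293.365 km
T10: √((2.971·111.32)² + (0.864·111.32)²) = √(109383.47061 + 9250.68473) = 344.433 km
T11: √((-1.538·111.32)² + (2.443·111.32)²) = √(29312.91889 + 73959.39149) = 321.360 km
Sorted: T3 (166.404 km) < T1 (191.553 km) < T8 (260.316 km) < T2 (283.355 km) < T9 (293.365 km) < …

T3, T1, T8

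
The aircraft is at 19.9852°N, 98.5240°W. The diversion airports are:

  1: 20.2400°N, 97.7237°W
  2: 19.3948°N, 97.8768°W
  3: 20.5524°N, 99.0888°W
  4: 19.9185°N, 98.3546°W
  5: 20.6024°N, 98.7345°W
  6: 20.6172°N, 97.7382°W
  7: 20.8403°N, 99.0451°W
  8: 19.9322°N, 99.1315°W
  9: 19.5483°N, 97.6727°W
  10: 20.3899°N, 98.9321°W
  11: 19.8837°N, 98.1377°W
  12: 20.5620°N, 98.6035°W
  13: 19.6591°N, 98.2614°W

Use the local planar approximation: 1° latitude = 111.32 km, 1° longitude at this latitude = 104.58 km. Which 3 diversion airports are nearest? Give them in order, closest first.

Distances from 19.9852°N, 98.5240°W:
1: √((0.2548·111.32)² + (0.8003·104.58)²) = √(804.535557 + 7004.915629) = 88.3711 km
2: √((-0.5904·111.32)² + (0.6472·104.58)²) = √(4319.555843 + 4581.147681) = 94.3435 km
3: √((0.5672·111.32)² + (-0.5648·104.58)²) = √(3986.748502 + 3488.884972) = 86.4617 km
4: √((-0.0667·111.32)² + (0.1694·104.58)²) = √(55.131278 + 313.851412) = 19.2089 km
5: √((0.6172·111.32)² + (-0.2105·104.58)²) = √(4720.611175 + 484.620159) = 72.1473 km
6: √((0.6320·111.32)² + (0.7858·104.58)²) = √(4949.719086 + 6753.382124) = 108.1809 km
7: √((0.8551·111.32)² + (-0.5211·104.58)²) = √(9061.085078 + 2969.883553) = 109.6858 km
8: √((-0.0530·111.32)² + (-0.6075·104.58)²) = √(34.809528 + 4036.359497) = 63.8057 km
9: √((-0.4369·111.32)² + (0.8513·104.58)²) = √(2365.432093 + 7926.154650) = 101.4475 km
10: √((0.4047·111.32)² + (-0.4081·104.58)²) = √(2029.610982 + 1821.505406) = 62.0574 km
11: √((-0.1015·111.32)² + (0.3863·104.58)²) = √(127.666949 + 1632.099724) = 41.9496 km
12: √((0.5768·111.32)² + (-0.0795·104.58)²) = √(4122.843966 + 69.124425) = 64.7454 km
13: √((-0.3261·111.32)² + (0.2626·104.58)²) = √(1317.795417 + 754.200331) = 45.5192 km
Sorted: 4 (19.2089 km) < 11 (41.9496 km) < 13 (45.5192 km) < 10 (62.0574 km) < 8 (63.8057 km) < …

4, 11, 13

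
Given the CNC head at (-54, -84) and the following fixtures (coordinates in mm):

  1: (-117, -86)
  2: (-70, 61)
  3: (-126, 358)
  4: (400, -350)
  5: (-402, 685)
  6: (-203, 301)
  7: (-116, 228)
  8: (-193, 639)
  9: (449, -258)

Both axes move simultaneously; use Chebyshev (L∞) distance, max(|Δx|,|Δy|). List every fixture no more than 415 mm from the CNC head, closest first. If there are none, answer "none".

Distances from (-54, -84):
1: 63 mm
2: 145 mm
3: 442 mm
4: 454 mm
5: 769 mm
6: 385 mm
7: 312 mm
8: 723 mm
9: 503 mm
Threshold 415 mm: 1 (63 mm), 2 (145 mm), 7 (312 mm), 6 (385 mm) are within range.

1, 2, 7, 6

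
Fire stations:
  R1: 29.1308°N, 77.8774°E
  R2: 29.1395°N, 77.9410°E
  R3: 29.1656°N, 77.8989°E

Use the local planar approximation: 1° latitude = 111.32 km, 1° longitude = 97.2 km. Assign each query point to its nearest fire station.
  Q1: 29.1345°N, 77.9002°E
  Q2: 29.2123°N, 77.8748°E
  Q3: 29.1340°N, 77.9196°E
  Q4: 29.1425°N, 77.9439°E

Q1→R1; Q2→R3; Q3→R2; Q4→R2

Q1 at 29.1345°N, 77.9002°E:
  R1: √((-0.0037·111.32)² + (-0.0228·97.2)²) = √(0.169648 + 4.911365) = 2.2541 km
  R2: √((0.0050·111.32)² + (0.0408·97.2)²) = √(0.309804 + 15.727252) = 4.0046 km
  R3: √((0.0311·111.32)² + (-0.0013·97.2)²) = √(11.985804 + 0.015967) = 3.4644 km
  → nearest: R1 (2.2541 km)
Q2 at 29.2123°N, 77.8748°E:
  R1: √((-0.0815·111.32)² + (0.0026·97.2)²) = √(82.311708 + 0.063867) = 9.0761 km
  R2: √((-0.0728·111.32)² + (0.0662·97.2)²) = √(65.676372 + 41.404592) = 10.3480 km
  R3: √((-0.0467·111.32)² + (0.0241·97.2)²) = √(27.025899 + 5.487400) = 5.7020 km
  → nearest: R3 (5.7020 km)
Q3 at 29.1340°N, 77.9196°E:
  R1: √((-0.0032·111.32)² + (-0.0422·97.2)²) = √(0.126896 + 16.825091) = 4.1173 km
  R2: √((0.0055·111.32)² + (0.0214·97.2)²) = √(0.374862 + 4.326733) = 2.1683 km
  R3: √((0.0316·111.32)² + (-0.0207·97.2)²) = √(12.374298 + 4.048305) = 4.0525 km
  → nearest: R2 (2.1683 km)
Q4 at 29.1425°N, 77.9439°E:
  R1: √((-0.0117·111.32)² + (-0.0665·97.2)²) = √(1.696360 + 41.780710) = 6.5937 km
  R2: √((-0.0030·111.32)² + (-0.0029·97.2)²) = √(0.111529 + 0.079456) = 0.4370 km
  R3: √((0.0231·111.32)² + (-0.0450·97.2)²) = √(6.612571 + 19.131876) = 5.0739 km
  → nearest: R2 (0.4370 km)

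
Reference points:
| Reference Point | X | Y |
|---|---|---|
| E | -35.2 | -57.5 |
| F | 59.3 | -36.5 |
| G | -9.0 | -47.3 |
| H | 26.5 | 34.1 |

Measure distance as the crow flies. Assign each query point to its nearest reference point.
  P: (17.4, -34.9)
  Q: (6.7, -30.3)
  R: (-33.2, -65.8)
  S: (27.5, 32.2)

P→G; Q→G; R→E; S→H

P at (17.4, -34.9):
  E: √((-52.6)² + (-22.6)²) = √(2766.760 + 510.760) = 57.2
  F: √((41.9)² + (-1.6)²) = √(1755.610 + 2.560) = 41.9
  G: √((-26.4)² + (-12.4)²) = √(696.960 + 153.760) = 29.2
  H: √((9.1)² + (69.0)²) = √(82.810 + 4761.000) = 69.6
  → nearest: G (29.2)
Q at (6.7, -30.3):
  E: √((-41.9)² + (-27.2)²) = √(1755.610 + 739.840) = 50.0
  F: √((52.6)² + (-6.2)²) = √(2766.760 + 38.440) = 53.0
  G: √((-15.7)² + (-17.0)²) = √(246.490 + 289.000) = 23.1
  H: √((19.8)² + (64.4)²) = √(392.040 + 4147.360) = 67.4
  → nearest: G (23.1)
R at (-33.2, -65.8):
  E: √((-2.0)² + (8.3)²) = √(4.000 + 68.890) = 8.5
  F: √((92.5)² + (29.3)²) = √(8556.250 + 858.490) = 97.0
  G: √((24.2)² + (18.5)²) = √(585.640 + 342.250) = 30.5
  H: √((59.7)² + (99.9)²) = √(3564.090 + 9980.010) = 116.4
  → nearest: E (8.5)
S at (27.5, 32.2):
  E: √((-62.7)² + (-89.7)²) = √(3931.290 + 8046.090) = 109.4
  F: √((31.8)² + (-68.7)²) = √(1011.240 + 4719.690) = 75.7
  G: √((-36.5)² + (-79.5)²) = √(1332.250 + 6320.250) = 87.5
  H: √((-1.0)² + (1.9)²) = √(1.000 + 3.610) = 2.1
  → nearest: H (2.1)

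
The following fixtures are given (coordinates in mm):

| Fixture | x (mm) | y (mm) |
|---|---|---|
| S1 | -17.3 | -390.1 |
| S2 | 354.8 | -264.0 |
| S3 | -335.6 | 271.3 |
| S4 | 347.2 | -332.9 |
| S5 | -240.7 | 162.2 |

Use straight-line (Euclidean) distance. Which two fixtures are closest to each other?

Pairwise distances:
S2–S4: 69.3 mm
S3–S5: 144.6 mm
S1–S4: 369.0 mm
S1–S2: 392.9 mm
S1–S5: 595.8 mm
S2–S5: 732.3 mm
S1–S3: 734.0 mm
S4–S5: 768.6 mm
S2–S3: 873.6 mm
S3–S4: 911.7 mm
Closest pair: S2–S4 at 69.3 mm.

S2 and S4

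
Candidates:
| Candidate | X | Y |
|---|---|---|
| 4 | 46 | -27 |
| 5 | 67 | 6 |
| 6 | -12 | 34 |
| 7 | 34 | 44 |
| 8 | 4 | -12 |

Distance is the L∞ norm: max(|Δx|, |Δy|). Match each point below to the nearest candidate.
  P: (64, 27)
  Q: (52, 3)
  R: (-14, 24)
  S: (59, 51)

P→5; Q→5; R→6; S→7

P at (64, 27):
  4: max(|-18|, |-54|) = 54
  5: max(|3|, |-21|) = 21
  6: max(|-76|, |7|) = 76
  7: max(|-30|, |17|) = 30
  8: max(|-60|, |-39|) = 60
  → nearest: 5 (21)
Q at (52, 3):
  4: max(|-6|, |-30|) = 30
  5: max(|15|, |3|) = 15
  6: max(|-64|, |31|) = 64
  7: max(|-18|, |41|) = 41
  8: max(|-48|, |-15|) = 48
  → nearest: 5 (15)
R at (-14, 24):
  4: max(|60|, |-51|) = 60
  5: max(|81|, |-18|) = 81
  6: max(|2|, |10|) = 10
  7: max(|48|, |20|) = 48
  8: max(|18|, |-36|) = 36
  → nearest: 6 (10)
S at (59, 51):
  4: max(|-13|, |-78|) = 78
  5: max(|8|, |-45|) = 45
  6: max(|-71|, |-17|) = 71
  7: max(|-25|, |-7|) = 25
  8: max(|-55|, |-63|) = 63
  → nearest: 7 (25)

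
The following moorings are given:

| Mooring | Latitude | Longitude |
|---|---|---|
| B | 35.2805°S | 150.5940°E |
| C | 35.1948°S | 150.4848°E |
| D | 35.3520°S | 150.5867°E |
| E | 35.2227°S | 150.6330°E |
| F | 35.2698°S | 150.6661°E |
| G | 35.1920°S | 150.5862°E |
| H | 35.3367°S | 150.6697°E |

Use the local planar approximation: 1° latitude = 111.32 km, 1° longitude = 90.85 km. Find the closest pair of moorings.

Pairwise distances:
B–C: 13.7636 km
B–D: 7.9870 km
B–E: 7.3453 km
B–F: 6.6577 km
B–G: 9.8773 km
B–H: 9.2972 km
C–D: 19.7974 km
C–E: 13.8175 km
C–F: 18.4663 km
C–G: 9.2175 km
C–H: 23.0587 km
D–E: 14.9957 km
D–F: 11.6519 km
D–G: 17.8113 km
D–H: 7.7305 km
E–F: 6.0443 km
E–G: 5.4550 km
E–H: 13.1212 km
F–G: 11.3004 km
F–H: 7.4545 km
G–H: 17.8049 km
Closest pair: E–G at 5.4550 km.

E and G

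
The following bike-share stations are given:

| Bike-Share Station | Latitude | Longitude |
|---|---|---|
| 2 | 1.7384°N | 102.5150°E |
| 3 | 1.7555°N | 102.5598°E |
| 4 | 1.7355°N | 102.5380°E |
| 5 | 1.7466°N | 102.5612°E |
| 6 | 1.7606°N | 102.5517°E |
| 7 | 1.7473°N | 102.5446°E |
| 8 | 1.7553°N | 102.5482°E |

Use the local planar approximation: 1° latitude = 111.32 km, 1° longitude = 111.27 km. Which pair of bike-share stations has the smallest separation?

6 and 8

Pairwise distances:
2–3: √((0.0171·111.32)² + (0.0448·111.27)²) = √(3.623586 + 24.849188) = 5.3360 km
2–4: √((-0.0029·111.32)² + (0.0230·111.27)²) = √(0.104218 + 6.549556) = 2.5795 km
2–5: √((0.0082·111.32)² + (0.0462·111.27)²) = √(0.833248 + 26.426529) = 5.2211 km
2–6: √((0.0222·111.32)² + (0.0367·111.27)²) = √(6.107343 + 16.675862) = 4.7732 km
2–7: √((0.0089·111.32)² + (0.0296·111.27)²) = √(0.981582 + 10.847748) = 3.4394 km
2–8: √((0.0169·111.32)² + (0.0332·111.27)²) = √(3.539320 + 13.646848) = 4.1456 km
3–4: √((-0.0200·111.32)² + (-0.0218·111.27)²) = √(4.956857 + 5.883953) = 3.2925 km
3–5: √((-0.0089·111.32)² + (0.0014·111.27)²) = √(0.981582 + 0.024267) = 1.0029 km
3–6: √((0.0051·111.32)² + (-0.0081·111.27)²) = √(0.322320 + 0.812318) = 1.0652 km
3–7: √((-0.0082·111.32)² + (-0.0152·111.27)²) = √(0.833248 + 2.860509) = 1.9219 km
3–8: √((-0.0002·111.32)² + (-0.0116·111.27)²) = √(0.000496 + 1.665989) = 1.2909 km
4–5: √((0.0111·111.32)² + (0.0232·111.27)²) = √(1.526836 + 6.663956) = 2.8620 km
4–6: √((0.0251·111.32)² + (0.0137·111.27)²) = √(7.807174 + 2.323792) = 3.1829 km
4–7: √((0.0118·111.32)² + (0.0066·111.27)²) = √(1.725482 + 0.539317) = 1.5049 km
4–8: √((0.0198·111.32)² + (0.0102·111.27)²) = √(4.858216 + 1.288121) = 2.4792 km
5–6: √((0.0140·111.32)² + (-0.0095·111.27)²) = √(2.428860 + 1.117386) = 1.8831 km
5–7: √((0.0007·111.32)² + (-0.0166·111.27)²) = √(0.006072 + 3.411712) = 1.8487 km
5–8: √((0.0087·111.32)² + (-0.0130·111.27)²) = √(0.937961 + 2.092391) = 1.7408 km
6–7: √((-0.0133·111.32)² + (-0.0071·111.27)²) = √(2.192046 + 0.624127) = 1.6781 km
6–8: √((-0.0053·111.32)² + (-0.0035·111.27)²) = √(0.348095 + 0.151667) = 0.7069 km
7–8: √((0.0080·111.32)² + (0.0036·111.27)²) = √(0.793097 + 0.160458) = 0.9765 km
Closest pair: 6–8 at 0.7069 km.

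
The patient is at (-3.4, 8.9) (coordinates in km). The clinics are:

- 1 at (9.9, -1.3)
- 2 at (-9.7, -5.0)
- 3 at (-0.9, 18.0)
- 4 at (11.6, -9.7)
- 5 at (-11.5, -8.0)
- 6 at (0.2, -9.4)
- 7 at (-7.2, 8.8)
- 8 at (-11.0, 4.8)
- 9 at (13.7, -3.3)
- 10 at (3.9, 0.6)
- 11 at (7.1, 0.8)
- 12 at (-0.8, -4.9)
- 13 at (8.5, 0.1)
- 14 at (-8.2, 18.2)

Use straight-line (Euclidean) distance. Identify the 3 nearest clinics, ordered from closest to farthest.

7, 8, 3

Distances from (-3.4, 8.9):
1: √((13.3)² + (-10.2)²) = √(176.8900 + 104.0400) = 16.76 km
2: √((-6.3)² + (-13.9)²) = √(39.6900 + 193.2100) = 15.26 km
3: √((2.5)² + (9.1)²) = √(6.2500 + 82.8100) = 9.44 km
4: √((15.0)² + (-18.6)²) = √(225.0000 + 345.9600) = 23.89 km
5: √((-8.1)² + (-16.9)²) = √(65.6100 + 285.6100) = 18.74 km
6: √((3.6)² + (-18.3)²) = √(12.9600 + 334.8900) = 18.65 km
7: √((-3.8)² + (-0.1)²) = √(14.4400 + 0.0100) = 3.80 km
8: √((-7.6)² + (-4.1)²) = √(57.7600 + 16.8100) = 8.64 km
9: √((17.1)² + (-12.2)²) = √(292.4100 + 148.8400) = 21.01 km
10: √((7.3)² + (-8.3)²) = √(53.2900 + 68.8900) = 11.05 km
11: √((10.5)² + (-8.1)²) = √(110.2500 + 65.6100) = 13.26 km
12: √((2.6)² + (-13.8)²) = √(6.7600 + 190.4400) = 14.04 km
13: √((11.9)² + (-8.8)²) = √(141.6100 + 77.4400) = 14.80 km
14: √((-4.8)² + (9.3)²) = √(23.0400 + 86.4900) = 10.47 km
Sorted: 7 (3.80 km) < 8 (8.64 km) < 3 (9.44 km) < 14 (10.47 km) < 10 (11.05 km) < …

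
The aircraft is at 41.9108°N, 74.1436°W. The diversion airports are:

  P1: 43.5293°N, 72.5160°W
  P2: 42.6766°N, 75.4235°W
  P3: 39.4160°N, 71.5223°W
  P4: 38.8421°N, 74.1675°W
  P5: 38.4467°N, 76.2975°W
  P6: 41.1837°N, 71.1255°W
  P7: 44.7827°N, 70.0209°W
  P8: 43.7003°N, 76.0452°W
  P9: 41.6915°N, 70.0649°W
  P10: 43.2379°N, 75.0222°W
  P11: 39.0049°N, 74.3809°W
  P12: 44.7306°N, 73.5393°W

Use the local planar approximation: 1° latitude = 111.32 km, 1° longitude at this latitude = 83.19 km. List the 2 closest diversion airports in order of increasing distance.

Distances from 41.9108°N, 74.1436°W:
P1: 225.3773 km
P2: 136.3975 km
P3: 353.1031 km
P4: 341.6135 km
P5: 425.2201 km
P6: 263.8000 km
P7: 468.8653 km
P8: 254.3794 km
P9: 340.1841 km
P10: 164.8248 km
P11: 324.0866 km
P12: 317.9002 km
Sorted: P2 (136.3975 km) < P10 (164.8248 km) < P1 (225.3773 km) < P8 (254.3794 km) < …

P2, P10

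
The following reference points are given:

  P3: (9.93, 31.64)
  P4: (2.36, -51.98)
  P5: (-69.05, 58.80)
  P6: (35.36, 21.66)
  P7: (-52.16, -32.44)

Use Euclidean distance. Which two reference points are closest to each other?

P3 and P6

Pairwise distances:
P3–P6: √((25.43)² + (-9.98)²) = √(646.6849 + 99.6004) = 27.32
P4–P7: √((-54.52)² + (19.54)²) = √(2972.4304 + 381.8116) = 57.92
P4–P6: √((33.00)² + (73.64)²) = √(1089.0000 + 5422.8496) = 80.70
P3–P5: √((-78.98)² + (27.16)²) = √(6237.8404 + 737.6656) = 83.52
P3–P4: √((-7.57)² + (-83.62)²) = √(57.3049 + 6992.3044) = 83.96
P3–P7: √((-62.09)² + (-64.08)²) = √(3855.1681 + 4106.2464) = 89.23
P5–P7: √((16.89)² + (-91.24)²) = √(285.2721 + 8324.7376) = 92.79
P6–P7: √((-87.52)² + (-54.10)²) = √(7659.7504 + 2926.8100) = 102.89
P5–P6: √((104.41)² + (-37.14)²) = √(10901.4481 + 1379.3796) = 110.82
P4–P5: √((-71.41)² + (110.78)²) = √(5099.3881 + 12272.2084) = 131.80
Closest pair: P3–P6 at 27.32.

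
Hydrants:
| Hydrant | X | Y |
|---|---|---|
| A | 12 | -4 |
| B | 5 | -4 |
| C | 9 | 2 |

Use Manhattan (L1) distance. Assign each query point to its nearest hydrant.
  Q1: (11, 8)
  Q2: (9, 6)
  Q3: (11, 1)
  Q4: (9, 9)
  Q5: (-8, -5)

Q1 at (11, 8):
  A: |1| + |-12| = 1 + 12 = 13
  B: |-6| + |-12| = 6 + 12 = 18
  C: |-2| + |-6| = 2 + 6 = 8
  → nearest: C (8)
Q2 at (9, 6):
  A: |3| + |-10| = 3 + 10 = 13
  B: |-4| + |-10| = 4 + 10 = 14
  C: |0| + |-4| = 0 + 4 = 4
  → nearest: C (4)
Q3 at (11, 1):
  A: |1| + |-5| = 1 + 5 = 6
  B: |-6| + |-5| = 6 + 5 = 11
  C: |-2| + |1| = 2 + 1 = 3
  → nearest: C (3)
Q4 at (9, 9):
  A: |3| + |-13| = 3 + 13 = 16
  B: |-4| + |-13| = 4 + 13 = 17
  C: |0| + |-7| = 0 + 7 = 7
  → nearest: C (7)
Q5 at (-8, -5):
  A: |20| + |1| = 20 + 1 = 21
  B: |13| + |1| = 13 + 1 = 14
  C: |17| + |7| = 17 + 7 = 24
  → nearest: B (14)

Q1→C; Q2→C; Q3→C; Q4→C; Q5→B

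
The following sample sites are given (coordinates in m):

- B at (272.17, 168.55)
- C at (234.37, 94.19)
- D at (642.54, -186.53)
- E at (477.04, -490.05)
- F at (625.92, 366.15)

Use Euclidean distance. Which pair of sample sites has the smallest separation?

Pairwise distances:
B–C: √((-37.80)² + (-74.36)²) = √(1428.8400 + 5529.4096) = 83.42 m
B–D: √((370.37)² + (-355.08)²) = √(137173.9369 + 126081.8064) = 513.08 m
B–E: √((204.87)² + (-658.60)²) = √(41971.7169 + 433753.9600) = 689.73 m
B–F: √((353.75)² + (197.60)²) = √(125139.0625 + 39045.7600) = 405.20 m
C–D: √((408.17)² + (-280.72)²) = √(166602.7489 + 78803.7184) = 495.39 m
C–E: √((242.67)² + (-584.24)²) = √(58888.7289 + 341336.3776) = 632.63 m
C–F: √((391.55)² + (271.96)²) = √(153311.4025 + 73962.2416) = 476.73 m
D–E: √((-165.50)² + (-303.52)²) = √(27390.2500 + 92124.3904) = 345.71 m
D–F: √((-16.62)² + (552.68)²) = √(276.2244 + 305455.1824) = 552.93 m
E–F: √((148.88)² + (856.20)²) = √(22165.2544 + 733078.4400) = 869.05 m
Closest pair: B–C at 83.42 m.

B and C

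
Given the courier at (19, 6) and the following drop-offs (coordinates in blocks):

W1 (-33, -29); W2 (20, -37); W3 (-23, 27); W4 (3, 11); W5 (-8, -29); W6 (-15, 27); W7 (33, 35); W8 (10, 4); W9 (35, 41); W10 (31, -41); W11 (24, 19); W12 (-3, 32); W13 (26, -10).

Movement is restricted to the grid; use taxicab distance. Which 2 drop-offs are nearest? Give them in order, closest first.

Distances from (19, 6):
W1: 87 blocks
W2: 44 blocks
W3: 63 blocks
W4: 21 blocks
W5: 62 blocks
W6: 55 blocks
W7: 43 blocks
W8: 11 blocks
W9: 51 blocks
W10: 59 blocks
W11: 18 blocks
W12: 48 blocks
W13: 23 blocks
Sorted: W8 (11 blocks) < W11 (18 blocks) < W4 (21 blocks) < W13 (23 blocks) < …

W8, W11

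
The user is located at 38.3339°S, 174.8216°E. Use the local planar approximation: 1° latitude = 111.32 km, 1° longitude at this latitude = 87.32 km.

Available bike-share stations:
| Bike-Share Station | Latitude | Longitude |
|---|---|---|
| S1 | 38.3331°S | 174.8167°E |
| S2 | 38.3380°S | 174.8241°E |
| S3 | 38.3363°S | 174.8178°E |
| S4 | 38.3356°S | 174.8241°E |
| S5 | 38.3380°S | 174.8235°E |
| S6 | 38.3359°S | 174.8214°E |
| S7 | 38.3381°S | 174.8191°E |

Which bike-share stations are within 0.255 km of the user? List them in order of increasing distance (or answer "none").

S6

Distances from 38.3339°S, 174.8216°E:
S1: √((0.0008·111.32)² + (-0.0049·87.32)²) = √(0.007931 + 0.183071) = 0.4370 km
S2: √((-0.0041·111.32)² + (0.0025·87.32)²) = √(0.208312 + 0.047655) = 0.5059 km
S3: √((-0.0024·111.32)² + (-0.0038·87.32)²) = √(0.071379 + 0.110102) = 0.4260 km
S4: √((-0.0017·111.32)² + (0.0025·87.32)²) = √(0.035813 + 0.047655) = 0.2889 km
S5: √((-0.0041·111.32)² + (0.0019·87.32)²) = √(0.208312 + 0.027525) = 0.4856 km
S6: √((-0.0020·111.32)² + (-0.0002·87.32)²) = √(0.049569 + 0.000305) = 0.2233 km
S7: √((-0.0042·111.32)² + (-0.0025·87.32)²) = √(0.218597 + 0.047655) = 0.5160 km
Threshold 0.255 km: S6 (0.2233 km) is within range.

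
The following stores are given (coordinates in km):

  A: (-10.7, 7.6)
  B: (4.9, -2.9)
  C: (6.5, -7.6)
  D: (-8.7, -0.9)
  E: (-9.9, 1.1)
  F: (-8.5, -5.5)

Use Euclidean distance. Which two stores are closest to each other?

Pairwise distances:
A–B: 18.8 km
A–C: 23.0 km
A–D: 8.7 km
A–E: 6.5 km
A–F: 13.3 km
B–C: 5.0 km
B–D: 13.7 km
B–E: 15.3 km
B–F: 13.6 km
C–D: 16.6 km
C–E: 18.6 km
C–F: 15.1 km
D–E: 2.3 km
D–F: 4.6 km
E–F: 6.7 km
Closest pair: D–E at 2.3 km.

D and E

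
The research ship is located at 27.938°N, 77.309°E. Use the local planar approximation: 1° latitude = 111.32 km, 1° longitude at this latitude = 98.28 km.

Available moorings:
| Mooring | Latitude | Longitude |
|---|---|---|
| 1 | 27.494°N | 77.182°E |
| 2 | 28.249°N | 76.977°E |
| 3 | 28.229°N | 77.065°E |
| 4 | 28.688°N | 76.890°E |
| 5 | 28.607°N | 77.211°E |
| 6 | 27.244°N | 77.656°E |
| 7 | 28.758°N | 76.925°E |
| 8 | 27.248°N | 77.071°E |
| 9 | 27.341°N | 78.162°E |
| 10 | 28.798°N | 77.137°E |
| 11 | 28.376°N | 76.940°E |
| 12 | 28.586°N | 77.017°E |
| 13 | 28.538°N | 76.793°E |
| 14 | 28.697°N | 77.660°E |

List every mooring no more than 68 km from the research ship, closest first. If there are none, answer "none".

3, 2, 1, 11

Distances from 27.938°N, 77.309°E:
1: 50.978 km
2: 47.573 km
3: 40.304 km
4: 93.093 km
5: 75.093 km
6: 84.448 km
7: 98.776 km
8: 80.293 km
9: 106.980 km
10: 97.216 km
11: 60.766 km
12: 77.634 km
13: 83.863 km
14: 91.263 km
Threshold 68 km: 3 (40.304 km), 2 (47.573 km), 1 (50.978 km), 11 (60.766 km) are within range.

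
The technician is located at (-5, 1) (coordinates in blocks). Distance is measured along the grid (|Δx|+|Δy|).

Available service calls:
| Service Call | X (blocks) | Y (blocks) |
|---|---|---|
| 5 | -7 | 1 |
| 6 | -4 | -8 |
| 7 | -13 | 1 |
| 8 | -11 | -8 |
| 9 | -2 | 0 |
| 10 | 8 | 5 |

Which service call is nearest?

Distances from (-5, 1):
5: |-2| + |0| = 2 + 0 = 2 blocks
6: |1| + |-9| = 1 + 9 = 10 blocks
7: |-8| + |0| = 8 + 0 = 8 blocks
8: |-6| + |-9| = 6 + 9 = 15 blocks
9: |3| + |-1| = 3 + 1 = 4 blocks
10: |13| + |4| = 13 + 4 = 17 blocks
Minimum: 5 at 2 blocks.

5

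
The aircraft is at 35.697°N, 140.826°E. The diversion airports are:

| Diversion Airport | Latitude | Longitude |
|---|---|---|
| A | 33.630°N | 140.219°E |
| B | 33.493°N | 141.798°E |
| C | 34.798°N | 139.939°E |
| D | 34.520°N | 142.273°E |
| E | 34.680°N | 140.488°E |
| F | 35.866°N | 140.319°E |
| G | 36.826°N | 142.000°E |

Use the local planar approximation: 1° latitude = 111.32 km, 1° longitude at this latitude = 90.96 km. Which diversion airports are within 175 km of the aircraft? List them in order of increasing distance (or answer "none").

Distances from 35.697°N, 140.826°E:
A: √((-2.067·111.32)² + (-0.607·90.96)²) = √(52945.29209 + 3048.44445) = 236.630 km
B: √((-2.204·111.32)² + (0.972·90.96)²) = √(60196.26920 + 7816.87979) = 260.793 km
C: √((-0.899·111.32)² + (-0.887·90.96)²) = √(10015.34188 + 6509.50767) = 128.549 km
D: √((-1.177·111.32)² + (1.447·90.96)²) = √(17167.19424 + 17323.59275) = 185.717 km
E: √((-1.017·111.32)² + (-0.338·90.96)²) = √(12817.05657 + 945.22305) = 117.313 km
F: √((0.169·111.32)² + (-0.507·90.96)²) = √(353.93198 + 2126.75186) = 49.806 km
G: √((1.129·111.32)² + (1.174·90.96)²) = √(15795.53278 + 11403.47191) = 164.921 km
Threshold 175 km: F (49.806 km), E (117.313 km), C (128.549 km), G (164.921 km) are within range.

F, E, C, G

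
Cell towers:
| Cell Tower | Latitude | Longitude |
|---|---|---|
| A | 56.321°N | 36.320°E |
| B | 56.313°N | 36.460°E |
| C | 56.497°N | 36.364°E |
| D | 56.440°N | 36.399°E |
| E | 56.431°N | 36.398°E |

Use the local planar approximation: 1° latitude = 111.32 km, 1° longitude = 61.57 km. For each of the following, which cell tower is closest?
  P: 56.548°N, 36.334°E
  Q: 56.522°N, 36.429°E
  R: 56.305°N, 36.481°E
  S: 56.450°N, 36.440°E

P→C; Q→C; R→B; S→D

P at 56.548°N, 36.334°E:
  A: √((-0.227·111.32)² + (-0.014·61.57)²) = √(638.55471 + 0.74301) = 25.284 km
  B: √((-0.235·111.32)² + (0.126·61.57)²) = √(684.35606 + 60.18377) = 27.286 km
  C: √((-0.051·111.32)² + (0.030·61.57)²) = √(32.23196 + 3.41178) = 5.970 km
  D: √((-0.108·111.32)² + (0.065·61.57)²) = √(144.54195 + 16.01640) = 12.671 km
  E: √((-0.117·111.32)² + (0.064·61.57)²) = √(169.63604 + 15.52738) = 13.607 km
  → nearest: C (5.970 km)
Q at 56.522°N, 36.429°E:
  A: √((-0.201·111.32)² + (-0.109·61.57)²) = √(500.65495 + 45.03927) = 23.360 km
  B: √((-0.209·111.32)² + (0.031·61.57)²) = √(541.30117 + 3.64302) = 23.344 km
  C: √((-0.025·111.32)² + (-0.065·61.57)²) = √(7.74509 + 16.01640) = 4.875 km
  D: √((-0.082·111.32)² + (-0.030·61.57)²) = √(83.32477 + 3.41178) = 9.313 km
  E: √((-0.091·111.32)² + (-0.031·61.57)²) = √(102.61933 + 3.64302) = 10.308 km
  → nearest: C (4.875 km)
R at 56.305°N, 36.481°E:
  A: √((0.016·111.32)² + (-0.161·61.57)²) = √(3.17239 + 98.26301) = 10.072 km
  B: √((0.008·111.32)² + (-0.021·61.57)²) = √(0.79310 + 1.67177) = 1.570 km
  C: √((0.192·111.32)² + (-0.117·61.57)²) = √(456.82394 + 51.89315) = 22.555 km
  D: √((0.135·111.32)² + (-0.082·61.57)²) = √(225.84680 + 25.48978) = 15.854 km
  E: √((0.126·111.32)² + (-0.083·61.57)²) = √(196.73765 + 26.11527) = 14.928 km
  → nearest: B (1.570 km)
S at 56.450°N, 36.440°E:
  A: √((-0.129·111.32)² + (-0.120·61.57)²) = √(206.21764 + 54.58845) = 16.149 km
  B: √((-0.137·111.32)² + (0.020·61.57)²) = √(232.58812 + 1.51635) = 15.300 km
  C: √((0.047·111.32)² + (-0.076·61.57)²) = √(27.37424 + 21.89604) = 7.019 km
  D: √((-0.010·111.32)² + (-0.041·61.57)²) = √(1.23921 + 6.37244) = 2.759 km
  E: √((-0.019·111.32)² + (-0.042·61.57)²) = √(4.47356 + 6.68709) = 3.341 km
  → nearest: D (2.759 km)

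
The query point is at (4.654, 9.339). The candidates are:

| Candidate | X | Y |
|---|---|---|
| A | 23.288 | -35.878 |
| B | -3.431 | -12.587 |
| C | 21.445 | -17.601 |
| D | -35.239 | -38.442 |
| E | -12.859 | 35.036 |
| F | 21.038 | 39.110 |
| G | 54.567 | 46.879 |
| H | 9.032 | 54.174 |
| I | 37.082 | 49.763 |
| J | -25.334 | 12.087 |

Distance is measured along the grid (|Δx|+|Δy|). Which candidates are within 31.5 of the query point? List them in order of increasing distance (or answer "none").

B

Distances from (4.654, 9.339):
A: 63.851
B: 30.011
C: 43.731
D: 87.674
E: 43.210
F: 46.155
G: 87.453
H: 49.213
I: 72.852
J: 32.736
Threshold 31.5: B (30.011) is within range.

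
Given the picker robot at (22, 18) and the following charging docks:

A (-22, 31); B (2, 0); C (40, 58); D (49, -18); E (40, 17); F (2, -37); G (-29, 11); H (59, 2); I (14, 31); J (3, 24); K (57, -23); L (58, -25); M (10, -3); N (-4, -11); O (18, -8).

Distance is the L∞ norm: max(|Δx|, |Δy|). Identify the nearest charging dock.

Distances from (22, 18):
A: max(|-44|, |13|) = 44
B: max(|-20|, |-18|) = 20
C: max(|18|, |40|) = 40
D: max(|27|, |-36|) = 36
E: max(|18|, |-1|) = 18
F: max(|-20|, |-55|) = 55
G: max(|-51|, |-7|) = 51
H: max(|37|, |-16|) = 37
I: max(|-8|, |13|) = 13
J: max(|-19|, |6|) = 19
K: max(|35|, |-41|) = 41
L: max(|36|, |-43|) = 43
M: max(|-12|, |-21|) = 21
N: max(|-26|, |-29|) = 29
O: max(|-4|, |-26|) = 26
Minimum: I at 13.

I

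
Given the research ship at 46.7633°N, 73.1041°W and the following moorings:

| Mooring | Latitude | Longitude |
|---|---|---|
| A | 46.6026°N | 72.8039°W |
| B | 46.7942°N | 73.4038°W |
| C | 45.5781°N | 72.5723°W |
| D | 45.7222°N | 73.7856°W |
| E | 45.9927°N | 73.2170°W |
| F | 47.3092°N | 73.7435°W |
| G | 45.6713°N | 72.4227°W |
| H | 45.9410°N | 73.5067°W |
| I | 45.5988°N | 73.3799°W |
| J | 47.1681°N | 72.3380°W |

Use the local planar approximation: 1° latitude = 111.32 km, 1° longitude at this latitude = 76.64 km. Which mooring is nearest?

B

Distances from 46.7633°N, 73.1041°W:
A: √((-0.1607·111.32)² + (0.3002·76.64)²) = √(320.020757 + 529.337142) = 29.1437 km
B: √((0.0309·111.32)² + (-0.2997·76.64)²) = √(11.832141 + 527.575329) = 23.2251 km
C: √((-1.1852·111.32)² + (0.5318·76.64)²) = √(17407.230533 + 1661.145439) = 138.0883 km
D: √((-1.0411·111.32)² + (-0.6815·76.64)²) = √(13431.709436 + 2727.989614) = 127.1208 km
E: √((-0.7706·111.32)² + (-0.1129·76.64)²) = √(7358.756030 + 74.868456) = 86.2185 km
F: √((0.5459·111.32)² + (-0.6394·76.64)²) = √(3692.942826 + 2401.354381) = 78.0660 km
G: √((-1.0920·111.32)² + (0.6814·76.64)²) = √(14777.183695 + 2727.189088) = 132.3041 km
H: √((-0.8223·111.32)² + (-0.4026·76.64)²) = √(8379.285265 + 952.047317) = 96.5988 km
I: √((-1.1645·111.32)² + (-0.2758·76.64)²) = √(16804.491721 + 446.785959) = 131.3441 km
J: √((0.4048·111.32)² + (0.7661·76.64)²) = √(2030.614126 + 3447.322523) = 74.0131 km
Minimum: B at 23.2251 km.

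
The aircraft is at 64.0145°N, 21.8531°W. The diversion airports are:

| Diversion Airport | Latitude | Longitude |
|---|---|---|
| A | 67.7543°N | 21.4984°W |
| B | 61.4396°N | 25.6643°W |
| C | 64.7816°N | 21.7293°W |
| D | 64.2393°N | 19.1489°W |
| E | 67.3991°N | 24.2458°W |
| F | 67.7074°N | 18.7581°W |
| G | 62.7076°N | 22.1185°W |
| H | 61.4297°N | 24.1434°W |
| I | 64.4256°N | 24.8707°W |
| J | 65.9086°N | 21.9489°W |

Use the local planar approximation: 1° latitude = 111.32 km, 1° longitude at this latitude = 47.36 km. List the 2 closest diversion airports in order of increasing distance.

C, D

Distances from 64.0145°N, 21.8531°W:
A: 416.6533 km
B: 338.7343 km
C: 85.5946 km
D: 130.4929 km
E: 393.4456 km
F: 436.4441 km
G: 146.0261 km
H: 307.5056 km
I: 150.0620 km
J: 210.9000 km
Sorted: C (85.5946 km) < D (130.4929 km) < G (146.0261 km) < I (150.0620 km) < …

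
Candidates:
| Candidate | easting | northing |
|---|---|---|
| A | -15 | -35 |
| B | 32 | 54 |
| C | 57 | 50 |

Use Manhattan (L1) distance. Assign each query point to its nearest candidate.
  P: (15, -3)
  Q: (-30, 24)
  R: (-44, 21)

P at (15, -3):
  A: |-30| + |-32| = 30 + 32 = 62
  B: |17| + |57| = 17 + 57 = 74
  C: |42| + |53| = 42 + 53 = 95
  → nearest: A (62)
Q at (-30, 24):
  A: |15| + |-59| = 15 + 59 = 74
  B: |62| + |30| = 62 + 30 = 92
  C: |87| + |26| = 87 + 26 = 113
  → nearest: A (74)
R at (-44, 21):
  A: |29| + |-56| = 29 + 56 = 85
  B: |76| + |33| = 76 + 33 = 109
  C: |101| + |29| = 101 + 29 = 130
  → nearest: A (85)

P→A; Q→A; R→A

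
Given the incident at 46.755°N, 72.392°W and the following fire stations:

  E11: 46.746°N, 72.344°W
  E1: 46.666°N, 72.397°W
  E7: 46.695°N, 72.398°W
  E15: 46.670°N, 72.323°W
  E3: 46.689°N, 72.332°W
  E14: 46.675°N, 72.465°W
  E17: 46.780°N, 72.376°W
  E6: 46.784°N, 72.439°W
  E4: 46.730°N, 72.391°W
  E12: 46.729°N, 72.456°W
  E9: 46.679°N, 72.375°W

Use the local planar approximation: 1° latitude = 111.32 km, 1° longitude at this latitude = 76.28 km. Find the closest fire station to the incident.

Distances from 46.755°N, 72.392°W:
E11: √((-0.009·111.32)² + (0.048·76.28)²) = √(1.00376 + 13.40614) = 3.796 km
E1: √((-0.089·111.32)² + (-0.005·76.28)²) = √(98.15816 + 0.14547) = 9.915 km
E7: √((-0.060·111.32)² + (-0.006·76.28)²) = √(44.61171 + 0.20947) = 6.695 km
E15: √((-0.085·111.32)² + (0.069·76.28)²) = √(89.53323 + 27.70254) = 10.828 km
E3: √((-0.066·111.32)² + (0.060·76.28)²) = √(53.98017 + 20.94710) = 8.656 km
E14: √((-0.080·111.32)² + (-0.073·76.28)²) = √(79.30971 + 31.00752) = 10.503 km
E17: √((0.025·111.32)² + (0.016·76.28)²) = √(7.74509 + 1.48957) = 3.039 km
E6: √((0.029·111.32)² + (-0.047·76.28)²) = √(10.42179 + 12.85337) = 4.824 km
E4: √((-0.025·111.32)² + (0.001·76.28)²) = √(7.74509 + 0.00582) = 2.784 km
E12: √((-0.026·111.32)² + (-0.064·76.28)²) = √(8.37709 + 23.83314) = 5.675 km
E9: √((-0.076·111.32)² + (0.017·76.28)²) = √(71.57701 + 1.68159) = 8.559 km
Minimum: E4 at 2.784 km.

E4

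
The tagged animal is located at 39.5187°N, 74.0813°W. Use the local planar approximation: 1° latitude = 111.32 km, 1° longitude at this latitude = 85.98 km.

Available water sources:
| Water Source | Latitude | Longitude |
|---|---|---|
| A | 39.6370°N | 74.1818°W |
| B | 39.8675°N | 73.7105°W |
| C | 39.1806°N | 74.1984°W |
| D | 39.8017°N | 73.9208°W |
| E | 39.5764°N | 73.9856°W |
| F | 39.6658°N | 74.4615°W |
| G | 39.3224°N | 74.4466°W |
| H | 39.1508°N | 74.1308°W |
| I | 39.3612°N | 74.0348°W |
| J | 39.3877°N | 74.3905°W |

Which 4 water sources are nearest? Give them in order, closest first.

Distances from 39.5187°N, 74.0813°W:
A: 15.7510 km
B: 50.2401 km
C: 38.9607 km
D: 34.3934 km
E: 10.4385 km
F: 36.5617 km
G: 38.2624 km
H: 41.1752 km
I: 17.9830 km
J: 30.3220 km
Sorted: E (10.4385 km) < A (15.7510 km) < I (17.9830 km) < J (30.3220 km) < D (34.3934 km) < F (36.5617 km) < …

E, A, I, J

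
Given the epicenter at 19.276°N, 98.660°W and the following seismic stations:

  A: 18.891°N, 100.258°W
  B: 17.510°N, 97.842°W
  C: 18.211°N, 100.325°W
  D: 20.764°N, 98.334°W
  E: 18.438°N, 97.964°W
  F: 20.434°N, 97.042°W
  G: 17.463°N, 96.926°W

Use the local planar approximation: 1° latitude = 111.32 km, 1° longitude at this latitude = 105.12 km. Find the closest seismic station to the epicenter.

Distances from 19.276°N, 98.660°W:
A: 173.363 km
B: 214.574 km
C: 211.398 km
D: 169.152 km
E: 118.555 km
F: 213.415 km
G: 271.952 km
Minimum: E at 118.555 km.

E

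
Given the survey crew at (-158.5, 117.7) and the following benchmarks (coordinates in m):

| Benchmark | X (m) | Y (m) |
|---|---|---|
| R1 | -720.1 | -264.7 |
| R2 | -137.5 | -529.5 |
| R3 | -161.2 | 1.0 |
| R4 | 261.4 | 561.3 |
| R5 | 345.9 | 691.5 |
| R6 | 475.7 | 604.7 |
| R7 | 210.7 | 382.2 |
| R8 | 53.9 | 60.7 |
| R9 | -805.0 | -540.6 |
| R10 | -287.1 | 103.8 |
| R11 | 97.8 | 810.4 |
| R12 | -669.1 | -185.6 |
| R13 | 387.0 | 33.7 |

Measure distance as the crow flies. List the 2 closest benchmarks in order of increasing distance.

Distances from (-158.5, 117.7):
R1: √((-561.6)² + (-382.4)²) = √(315394.560 + 146229.760) = 679.4 m
R2: √((21.0)² + (-647.2)²) = √(441.000 + 418867.840) = 647.5 m
R3: √((-2.7)² + (-116.7)²) = √(7.290 + 13618.890) = 116.7 m
R4: √((419.9)² + (443.6)²) = √(176316.010 + 196780.960) = 610.8 m
R5: √((504.4)² + (573.8)²) = √(254419.360 + 329246.440) = 764.0 m
R6: √((634.2)² + (487.0)²) = √(402209.640 + 237169.000) = 799.6 m
R7: √((369.2)² + (264.5)²) = √(136308.640 + 69960.250) = 454.2 m
R8: √((212.4)² + (-57.0)²) = √(45113.760 + 3249.000) = 219.9 m
R9: √((-646.5)² + (-658.3)²) = √(417962.250 + 433358.890) = 922.7 m
R10: √((-128.6)² + (-13.9)²) = √(16537.960 + 193.210) = 129.3 m
R11: √((256.3)² + (692.7)²) = √(65689.690 + 479833.290) = 738.6 m
R12: √((-510.6)² + (-303.3)²) = √(260712.360 + 91990.890) = 593.9 m
R13: √((545.5)² + (-84.0)²) = √(297570.250 + 7056.000) = 551.9 m
Sorted: R3 (116.7 m) < R10 (129.3 m) < R8 (219.9 m) < R7 (454.2 m) < …

R3, R10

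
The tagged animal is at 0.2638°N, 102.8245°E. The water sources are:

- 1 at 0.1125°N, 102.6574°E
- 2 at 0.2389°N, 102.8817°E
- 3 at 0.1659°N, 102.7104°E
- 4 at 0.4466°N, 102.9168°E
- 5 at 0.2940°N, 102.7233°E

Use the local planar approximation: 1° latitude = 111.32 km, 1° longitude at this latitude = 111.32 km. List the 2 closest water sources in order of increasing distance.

2, 5

Distances from 0.2638°N, 102.8245°E:
1: √((-0.1513·111.32)² + (-0.1671·111.32)²) = √(283.677082 + 346.018481) = 25.0937 km
2: √((-0.0249·111.32)² + (0.0572·111.32)²) = √(7.683252 + 40.545107) = 6.9447 km
3: √((-0.0979·111.32)² + (-0.1141·111.32)²) = √(118.771374 + 161.330947) = 16.7363 km
4: √((0.1828·111.32)² + (0.0923·111.32)²) = √(414.093848 + 105.572255) = 22.7962 km
5: √((0.0302·111.32)² + (-0.1012·111.32)²) = √(11.302130 + 126.913383) = 11.7565 km
Sorted: 2 (6.9447 km) < 5 (11.7565 km) < 3 (16.7363 km) < 4 (22.7962 km) < …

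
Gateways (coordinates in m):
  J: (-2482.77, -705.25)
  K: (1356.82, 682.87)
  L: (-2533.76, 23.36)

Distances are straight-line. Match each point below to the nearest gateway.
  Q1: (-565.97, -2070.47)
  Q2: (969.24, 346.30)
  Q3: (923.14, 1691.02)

Q1→J; Q2→K; Q3→K

Q1 at (-565.97, -2070.47):
  J: √((-1916.80)² + (1365.22)²) = √(3674122.2400 + 1863825.6484) = 2353.28 m
  K: √((1922.79)² + (2753.34)²) = √(3697121.3841 + 7580881.1556) = 3358.27 m
  L: √((-1967.79)² + (2093.83)²) = √(3872197.4841 + 4384124.0689) = 2873.38 m
  → nearest: J (2353.28 m)
Q2 at (969.24, 346.30):
  J: √((-3452.01)² + (-1051.55)²) = √(11916373.0401 + 1105757.4025) = 3608.62 m
  K: √((387.58)² + (336.57)²) = √(150218.2564 + 113279.3649) = 513.32 m
  L: √((-3503.00)² + (-322.94)²) = √(12271009.0000 + 104290.2436) = 3517.85 m
  → nearest: K (513.32 m)
Q3 at (923.14, 1691.02):
  J: √((-3405.91)² + (-2396.27)²) = √(11600222.9281 + 5742109.9129) = 4164.41 m
  K: √((433.68)² + (-1008.15)²) = √(188078.3424 + 1016366.4225) = 1097.47 m
  L: √((-3456.90)² + (-1667.66)²) = √(11950157.6100 + 2781089.8756) = 3838.13 m
  → nearest: K (1097.47 m)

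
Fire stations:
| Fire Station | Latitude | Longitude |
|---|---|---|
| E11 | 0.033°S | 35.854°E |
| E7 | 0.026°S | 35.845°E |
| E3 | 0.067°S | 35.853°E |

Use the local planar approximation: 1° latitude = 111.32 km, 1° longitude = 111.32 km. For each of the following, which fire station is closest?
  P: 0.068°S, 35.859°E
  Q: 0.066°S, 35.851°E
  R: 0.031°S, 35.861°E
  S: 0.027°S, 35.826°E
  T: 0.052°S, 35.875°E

P at 0.068°S, 35.859°E:
  E11: 3.936 km
  E7: 4.928 km
  E3: 0.677 km
  → nearest: E3 (0.677 km)
Q at 0.066°S, 35.851°E:
  E11: 3.689 km
  E7: 4.503 km
  E3: 0.249 km
  → nearest: E3 (0.249 km)
R at 0.031°S, 35.861°E:
  E11: 0.810 km
  E7: 1.866 km
  E3: 4.105 km
  → nearest: E11 (0.810 km)
S at 0.027°S, 35.826°E:
  E11: 3.188 km
  E7: 2.118 km
  E3: 5.372 km
  → nearest: E7 (2.118 km)
T at 0.052°S, 35.875°E:
  E11: 3.153 km
  E7: 4.419 km
  E3: 2.964 km
  → nearest: E3 (2.964 km)

P→E3; Q→E3; R→E11; S→E7; T→E3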